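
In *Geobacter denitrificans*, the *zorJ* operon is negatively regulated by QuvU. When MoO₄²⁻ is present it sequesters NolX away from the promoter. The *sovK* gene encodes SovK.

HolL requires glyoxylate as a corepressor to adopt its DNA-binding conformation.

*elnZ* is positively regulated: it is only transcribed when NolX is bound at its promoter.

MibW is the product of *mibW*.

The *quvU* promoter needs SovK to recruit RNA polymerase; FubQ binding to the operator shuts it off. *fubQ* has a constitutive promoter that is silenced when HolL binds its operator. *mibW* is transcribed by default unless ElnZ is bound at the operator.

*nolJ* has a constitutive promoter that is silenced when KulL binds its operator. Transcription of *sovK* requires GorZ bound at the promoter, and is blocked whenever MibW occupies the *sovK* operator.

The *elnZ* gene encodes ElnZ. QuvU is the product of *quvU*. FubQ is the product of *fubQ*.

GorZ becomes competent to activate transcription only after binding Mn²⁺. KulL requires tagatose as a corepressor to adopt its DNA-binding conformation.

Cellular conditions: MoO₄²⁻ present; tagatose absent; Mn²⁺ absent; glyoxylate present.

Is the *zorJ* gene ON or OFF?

MoO₄²⁻ is present, so NolX is inactive.
Required activator NolX is absent, so *elnZ* is not transcribed.
So ElnZ is not produced.
With no repressor bound, *mibW* is transcribed.
So MibW is produced and active.
Mn²⁺ is absent, so GorZ is inactive.
With repressor MibW bound, *sovK* is not transcribed.
So SovK is not produced.
Glyoxylate is present, so HolL is active.
With repressor HolL bound, *fubQ* is not transcribed.
So FubQ is not produced.
Required activator SovK is absent, so *quvU* is not transcribed.
So QuvU is not produced.
With no repressor bound, *zorJ* is transcribed.

ON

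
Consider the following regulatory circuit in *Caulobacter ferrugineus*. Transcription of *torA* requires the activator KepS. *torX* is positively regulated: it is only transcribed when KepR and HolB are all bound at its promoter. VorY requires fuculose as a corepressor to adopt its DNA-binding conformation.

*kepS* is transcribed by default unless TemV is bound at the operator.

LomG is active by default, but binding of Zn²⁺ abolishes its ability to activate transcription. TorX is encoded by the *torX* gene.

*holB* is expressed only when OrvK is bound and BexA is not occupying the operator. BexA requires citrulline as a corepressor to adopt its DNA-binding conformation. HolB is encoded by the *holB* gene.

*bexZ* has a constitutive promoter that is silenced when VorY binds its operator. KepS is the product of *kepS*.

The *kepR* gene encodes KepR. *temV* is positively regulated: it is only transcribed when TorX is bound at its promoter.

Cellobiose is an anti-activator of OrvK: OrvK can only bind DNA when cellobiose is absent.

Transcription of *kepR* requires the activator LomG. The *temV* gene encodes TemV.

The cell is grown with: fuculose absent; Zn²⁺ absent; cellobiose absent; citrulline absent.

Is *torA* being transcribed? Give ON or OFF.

Zn²⁺ is absent, so LomG is active.
No repressor is bound and LomG is active, so *kepR* is transcribed.
So KepR is produced and active.
Citrulline is absent, so BexA is inactive.
Cellobiose is absent, so OrvK is active.
No repressor is bound and OrvK is active, so *holB* is transcribed.
So HolB is produced and active.
No repressor is bound and KepR and HolB are active, so *torX* is transcribed.
So TorX is produced and active.
No repressor is bound and TorX is active, so *temV* is transcribed.
So TemV is produced and active.
With repressor TemV bound, *kepS* is not transcribed.
So KepS is not produced.
Required activator KepS is absent, so *torA* is not transcribed.

OFF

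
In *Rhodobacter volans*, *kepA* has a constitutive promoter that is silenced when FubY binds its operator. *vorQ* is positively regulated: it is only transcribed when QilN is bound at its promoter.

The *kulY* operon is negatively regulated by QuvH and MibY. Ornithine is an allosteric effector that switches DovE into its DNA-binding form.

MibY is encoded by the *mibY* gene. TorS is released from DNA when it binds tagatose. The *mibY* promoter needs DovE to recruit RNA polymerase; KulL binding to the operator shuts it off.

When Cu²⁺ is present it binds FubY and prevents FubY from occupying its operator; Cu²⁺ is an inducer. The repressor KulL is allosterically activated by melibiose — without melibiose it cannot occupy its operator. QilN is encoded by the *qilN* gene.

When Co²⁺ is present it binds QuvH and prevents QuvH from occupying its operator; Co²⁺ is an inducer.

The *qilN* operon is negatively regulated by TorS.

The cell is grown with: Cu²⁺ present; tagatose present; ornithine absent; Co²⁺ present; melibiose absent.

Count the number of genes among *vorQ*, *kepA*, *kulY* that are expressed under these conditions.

Tagatose is present, so TorS is inactive.
With no repressor bound, *qilN* is transcribed.
So QilN is produced and active.
No repressor is bound and QilN is active, so *vorQ* is transcribed.
→ *vorQ* is ON.
Cu²⁺ is present, so FubY is inactive.
With no repressor bound, *kepA* is transcribed.
→ *kepA* is ON.
Co²⁺ is present, so QuvH is inactive.
Melibiose is absent, so KulL is inactive.
Ornithine is absent, so DovE is inactive.
Required activator DovE is absent, so *mibY* is not transcribed.
So MibY is not produced.
With no repressor bound, *kulY* is transcribed.
→ *kulY* is ON.
3 of the 3 genes are transcribed.

3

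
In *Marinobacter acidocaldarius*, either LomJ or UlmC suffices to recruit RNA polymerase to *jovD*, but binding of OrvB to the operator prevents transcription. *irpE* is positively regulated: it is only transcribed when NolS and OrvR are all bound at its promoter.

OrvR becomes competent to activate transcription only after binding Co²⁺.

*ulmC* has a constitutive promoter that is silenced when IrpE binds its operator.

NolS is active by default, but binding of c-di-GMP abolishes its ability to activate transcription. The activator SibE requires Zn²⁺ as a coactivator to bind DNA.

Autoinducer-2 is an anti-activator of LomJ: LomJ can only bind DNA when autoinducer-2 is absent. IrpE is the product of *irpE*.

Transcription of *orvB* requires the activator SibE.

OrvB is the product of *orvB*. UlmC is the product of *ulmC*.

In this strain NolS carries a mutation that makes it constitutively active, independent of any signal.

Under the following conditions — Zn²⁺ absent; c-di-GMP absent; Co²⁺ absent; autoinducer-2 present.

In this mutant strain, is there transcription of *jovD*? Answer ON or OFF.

ON

Zn²⁺ is absent, so SibE is inactive.
Required activator SibE is absent, so *orvB* is not transcribed.
So OrvB is not produced.
Autoinducer-2 is present, so LomJ is inactive.
NolS is constitutively active in this strain.
Co²⁺ is absent, so OrvR is inactive.
Required activator OrvR is absent, so *irpE* is not transcribed.
So IrpE is not produced.
With no repressor bound, *ulmC* is transcribed.
So UlmC is produced and active.
Activator UlmC is present, so *jovD* is transcribed.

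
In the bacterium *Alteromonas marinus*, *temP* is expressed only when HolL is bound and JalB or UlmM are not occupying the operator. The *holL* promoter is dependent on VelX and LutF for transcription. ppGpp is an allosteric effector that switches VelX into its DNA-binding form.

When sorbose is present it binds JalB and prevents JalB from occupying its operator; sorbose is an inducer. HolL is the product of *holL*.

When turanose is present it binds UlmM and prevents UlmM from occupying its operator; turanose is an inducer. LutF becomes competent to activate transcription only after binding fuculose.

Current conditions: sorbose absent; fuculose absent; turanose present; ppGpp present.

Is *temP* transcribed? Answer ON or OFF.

OFF

Sorbose is absent, so JalB is active.
ppGpp is present, so VelX is active.
Fuculose is absent, so LutF is inactive.
Required activator LutF is absent, so *holL* is not transcribed.
So HolL is not produced.
Turanose is present, so UlmM is inactive.
With repressor JalB bound, *temP* is not transcribed.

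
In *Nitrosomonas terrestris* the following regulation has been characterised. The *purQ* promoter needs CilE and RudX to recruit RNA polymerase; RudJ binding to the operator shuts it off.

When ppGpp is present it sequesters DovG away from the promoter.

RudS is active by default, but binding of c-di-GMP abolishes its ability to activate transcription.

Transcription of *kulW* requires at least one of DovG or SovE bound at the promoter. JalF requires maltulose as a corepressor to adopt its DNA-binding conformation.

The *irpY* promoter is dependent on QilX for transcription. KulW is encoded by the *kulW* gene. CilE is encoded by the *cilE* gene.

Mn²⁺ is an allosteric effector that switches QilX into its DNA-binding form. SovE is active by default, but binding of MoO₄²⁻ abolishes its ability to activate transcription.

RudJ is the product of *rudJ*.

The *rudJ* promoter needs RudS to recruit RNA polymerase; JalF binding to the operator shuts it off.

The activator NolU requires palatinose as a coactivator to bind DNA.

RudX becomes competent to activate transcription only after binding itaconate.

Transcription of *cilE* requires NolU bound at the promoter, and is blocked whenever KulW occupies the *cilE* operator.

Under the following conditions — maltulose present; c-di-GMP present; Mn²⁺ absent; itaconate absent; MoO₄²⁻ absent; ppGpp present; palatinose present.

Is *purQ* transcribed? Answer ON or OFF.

ppGpp is present, so DovG is inactive.
MoO₄²⁻ is absent, so SovE is active.
Activator SovE is present, so *kulW* is transcribed.
So KulW is produced and active.
Palatinose is present, so NolU is active.
With repressor KulW bound, *cilE* is not transcribed.
So CilE is not produced.
Itaconate is absent, so RudX is inactive.
Maltulose is present, so JalF is active.
c-di-GMP is present, so RudS is inactive.
With repressor JalF bound, *rudJ* is not transcribed.
So RudJ is not produced.
Required activator CilE is absent, so *purQ* is not transcribed.

OFF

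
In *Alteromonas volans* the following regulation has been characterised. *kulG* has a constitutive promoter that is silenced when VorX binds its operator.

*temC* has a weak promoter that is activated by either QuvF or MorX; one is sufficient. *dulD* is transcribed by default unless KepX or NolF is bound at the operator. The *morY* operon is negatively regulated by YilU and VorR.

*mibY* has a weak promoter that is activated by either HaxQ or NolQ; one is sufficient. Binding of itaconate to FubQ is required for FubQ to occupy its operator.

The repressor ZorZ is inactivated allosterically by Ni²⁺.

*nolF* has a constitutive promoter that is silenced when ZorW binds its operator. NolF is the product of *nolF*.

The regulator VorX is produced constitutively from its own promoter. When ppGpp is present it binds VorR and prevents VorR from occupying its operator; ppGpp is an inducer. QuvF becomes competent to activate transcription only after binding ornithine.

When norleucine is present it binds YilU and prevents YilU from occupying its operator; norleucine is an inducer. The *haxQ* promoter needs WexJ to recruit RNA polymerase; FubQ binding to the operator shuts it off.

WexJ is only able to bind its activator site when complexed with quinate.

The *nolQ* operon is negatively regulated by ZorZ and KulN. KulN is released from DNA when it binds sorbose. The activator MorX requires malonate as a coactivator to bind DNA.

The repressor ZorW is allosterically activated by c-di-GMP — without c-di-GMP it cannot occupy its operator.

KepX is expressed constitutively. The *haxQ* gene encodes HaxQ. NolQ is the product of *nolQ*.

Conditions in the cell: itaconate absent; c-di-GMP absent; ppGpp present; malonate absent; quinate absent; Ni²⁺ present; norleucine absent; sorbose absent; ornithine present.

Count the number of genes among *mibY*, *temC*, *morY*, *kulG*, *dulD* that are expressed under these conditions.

1

Quinate is absent, so WexJ is inactive.
Itaconate is absent, so FubQ is inactive.
Required activator WexJ is absent, so *haxQ* is not transcribed.
So HaxQ is not produced.
Ni²⁺ is present, so ZorZ is inactive.
Sorbose is absent, so KulN is active.
With repressor KulN bound, *nolQ* is not transcribed.
So NolQ is not produced.
No activator is available at the *mibY* promoter, so *mibY* is not transcribed.
→ *mibY* is OFF.
Ornithine is present, so QuvF is active.
Malonate is absent, so MorX is inactive.
Activator QuvF is present, so *temC* is transcribed.
→ *temC* is ON.
Norleucine is absent, so YilU is active.
ppGpp is present, so VorR is inactive.
With repressor YilU bound, *morY* is not transcribed.
→ *morY* is OFF.
VorX is produced constitutively and is active.
With repressor VorX bound, *kulG* is not transcribed.
→ *kulG* is OFF.
KepX is produced constitutively and is active.
c-di-GMP is absent, so ZorW is inactive.
With no repressor bound, *nolF* is transcribed.
So NolF is produced and active.
With repressor KepX bound, *dulD* is not transcribed.
→ *dulD* is OFF.
1 of the 5 genes is transcribed.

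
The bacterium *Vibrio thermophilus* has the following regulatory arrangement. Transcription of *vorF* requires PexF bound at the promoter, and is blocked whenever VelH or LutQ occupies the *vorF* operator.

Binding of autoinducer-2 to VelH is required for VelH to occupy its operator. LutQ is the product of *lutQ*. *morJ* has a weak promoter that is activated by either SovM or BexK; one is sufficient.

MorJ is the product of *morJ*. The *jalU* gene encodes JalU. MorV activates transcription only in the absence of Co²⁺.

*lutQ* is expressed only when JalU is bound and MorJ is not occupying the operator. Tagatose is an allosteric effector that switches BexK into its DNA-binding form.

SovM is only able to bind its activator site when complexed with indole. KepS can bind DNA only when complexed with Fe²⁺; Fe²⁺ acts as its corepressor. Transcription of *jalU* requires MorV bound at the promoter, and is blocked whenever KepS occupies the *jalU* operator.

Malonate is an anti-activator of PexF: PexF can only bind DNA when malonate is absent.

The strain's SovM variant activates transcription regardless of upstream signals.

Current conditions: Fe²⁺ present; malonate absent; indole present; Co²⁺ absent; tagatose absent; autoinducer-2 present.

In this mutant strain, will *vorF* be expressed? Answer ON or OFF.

OFF

Malonate is absent, so PexF is active.
Autoinducer-2 is present, so VelH is active.
Fe²⁺ is present, so KepS is active.
Co²⁺ is absent, so MorV is active.
With repressor KepS bound, *jalU* is not transcribed.
So JalU is not produced.
SovM is constitutively active in this strain.
Tagatose is absent, so BexK is inactive.
Activator SovM is present, so *morJ* is transcribed.
So MorJ is produced and active.
With repressor MorJ bound, *lutQ* is not transcribed.
So LutQ is not produced.
With repressor VelH bound, *vorF* is not transcribed.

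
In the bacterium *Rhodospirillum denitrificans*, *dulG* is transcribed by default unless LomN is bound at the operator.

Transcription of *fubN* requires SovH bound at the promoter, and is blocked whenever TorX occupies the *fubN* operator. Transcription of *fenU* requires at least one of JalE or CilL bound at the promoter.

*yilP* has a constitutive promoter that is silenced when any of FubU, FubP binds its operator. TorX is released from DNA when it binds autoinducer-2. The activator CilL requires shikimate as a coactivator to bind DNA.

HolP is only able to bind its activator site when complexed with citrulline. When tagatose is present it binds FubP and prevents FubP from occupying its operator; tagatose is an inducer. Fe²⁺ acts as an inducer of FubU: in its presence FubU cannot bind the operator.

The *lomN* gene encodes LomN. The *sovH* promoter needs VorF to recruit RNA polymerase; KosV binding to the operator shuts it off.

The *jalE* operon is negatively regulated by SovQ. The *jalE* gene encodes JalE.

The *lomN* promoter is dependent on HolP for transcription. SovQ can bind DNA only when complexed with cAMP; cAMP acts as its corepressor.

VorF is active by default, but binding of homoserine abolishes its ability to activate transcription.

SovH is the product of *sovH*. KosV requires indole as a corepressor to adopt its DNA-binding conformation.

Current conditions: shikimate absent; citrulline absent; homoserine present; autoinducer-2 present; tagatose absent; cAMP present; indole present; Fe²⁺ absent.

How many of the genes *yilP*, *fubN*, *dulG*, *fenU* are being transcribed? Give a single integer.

1

Fe²⁺ is absent, so FubU is active.
Tagatose is absent, so FubP is active.
With repressor FubU bound, *yilP* is not transcribed.
→ *yilP* is OFF.
Indole is present, so KosV is active.
Homoserine is present, so VorF is inactive.
With repressor KosV bound, *sovH* is not transcribed.
So SovH is not produced.
Autoinducer-2 is present, so TorX is inactive.
Required activator SovH is absent, so *fubN* is not transcribed.
→ *fubN* is OFF.
Citrulline is absent, so HolP is inactive.
Required activator HolP is absent, so *lomN* is not transcribed.
So LomN is not produced.
With no repressor bound, *dulG* is transcribed.
→ *dulG* is ON.
cAMP is present, so SovQ is active.
With repressor SovQ bound, *jalE* is not transcribed.
So JalE is not produced.
Shikimate is absent, so CilL is inactive.
No activator is available at the *fenU* promoter, so *fenU* is not transcribed.
→ *fenU* is OFF.
1 of the 4 genes is transcribed.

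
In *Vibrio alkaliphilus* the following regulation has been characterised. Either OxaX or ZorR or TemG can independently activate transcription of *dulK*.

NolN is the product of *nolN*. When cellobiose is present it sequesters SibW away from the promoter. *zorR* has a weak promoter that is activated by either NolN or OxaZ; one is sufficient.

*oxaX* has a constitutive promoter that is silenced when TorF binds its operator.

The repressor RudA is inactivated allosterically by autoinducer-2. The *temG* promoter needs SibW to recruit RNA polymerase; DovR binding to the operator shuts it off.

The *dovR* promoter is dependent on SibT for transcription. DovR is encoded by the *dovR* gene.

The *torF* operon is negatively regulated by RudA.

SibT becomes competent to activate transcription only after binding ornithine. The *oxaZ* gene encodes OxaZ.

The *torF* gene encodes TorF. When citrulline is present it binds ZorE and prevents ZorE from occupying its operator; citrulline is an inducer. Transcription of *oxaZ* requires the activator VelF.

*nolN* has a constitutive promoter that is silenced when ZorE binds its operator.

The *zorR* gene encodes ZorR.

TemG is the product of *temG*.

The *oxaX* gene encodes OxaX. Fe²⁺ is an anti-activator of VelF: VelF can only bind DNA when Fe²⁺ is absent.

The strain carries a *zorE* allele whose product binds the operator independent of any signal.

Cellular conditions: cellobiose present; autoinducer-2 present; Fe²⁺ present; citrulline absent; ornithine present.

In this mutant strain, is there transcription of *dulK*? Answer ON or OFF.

Autoinducer-2 is present, so RudA is inactive.
With no repressor bound, *torF* is transcribed.
So TorF is produced and active.
With repressor TorF bound, *oxaX* is not transcribed.
So OxaX is not produced.
ZorE is constitutively active in this strain.
With repressor ZorE bound, *nolN* is not transcribed.
So NolN is not produced.
Fe²⁺ is present, so VelF is inactive.
Required activator VelF is absent, so *oxaZ* is not transcribed.
So OxaZ is not produced.
No activator is available at the *zorR* promoter, so *zorR* is not transcribed.
So ZorR is not produced.
Cellobiose is present, so SibW is inactive.
Ornithine is present, so SibT is active.
No repressor is bound and SibT is active, so *dovR* is transcribed.
So DovR is produced and active.
With repressor DovR bound, *temG* is not transcribed.
So TemG is not produced.
No activator is available at the *dulK* promoter, so *dulK* is not transcribed.

OFF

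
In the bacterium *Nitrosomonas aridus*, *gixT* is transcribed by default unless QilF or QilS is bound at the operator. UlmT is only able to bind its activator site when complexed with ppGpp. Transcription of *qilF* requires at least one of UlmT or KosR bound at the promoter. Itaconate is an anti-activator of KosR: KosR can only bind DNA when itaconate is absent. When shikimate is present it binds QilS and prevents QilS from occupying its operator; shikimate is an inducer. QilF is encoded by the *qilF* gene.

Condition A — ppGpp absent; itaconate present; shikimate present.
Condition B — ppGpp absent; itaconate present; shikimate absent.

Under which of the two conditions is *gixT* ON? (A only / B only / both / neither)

Condition A:
ppGpp is absent, so UlmT is inactive.
Itaconate is present, so KosR is inactive.
No activator is available at the *qilF* promoter, so *qilF* is not transcribed.
So QilF is not produced.
Shikimate is present, so QilS is inactive.
With no repressor bound, *gixT* is transcribed.
→ *gixT* is ON in A.
Condition B:
ppGpp is absent, so UlmT is inactive.
Itaconate is present, so KosR is inactive.
No activator is available at the *qilF* promoter, so *qilF* is not transcribed.
So QilF is not produced.
Shikimate is absent, so QilS is active.
With repressor QilS bound, *gixT* is not transcribed.
→ *gixT* is OFF in B.

A only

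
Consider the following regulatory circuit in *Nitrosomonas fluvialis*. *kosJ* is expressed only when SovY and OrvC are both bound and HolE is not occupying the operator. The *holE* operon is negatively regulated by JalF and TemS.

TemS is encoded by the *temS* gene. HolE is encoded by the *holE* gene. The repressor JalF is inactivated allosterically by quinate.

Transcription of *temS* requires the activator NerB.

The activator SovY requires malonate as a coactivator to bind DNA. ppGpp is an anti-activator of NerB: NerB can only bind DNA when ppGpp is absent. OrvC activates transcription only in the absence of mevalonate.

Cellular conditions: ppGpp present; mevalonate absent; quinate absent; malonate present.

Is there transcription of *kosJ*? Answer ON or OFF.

Malonate is present, so SovY is active.
Quinate is absent, so JalF is active.
ppGpp is present, so NerB is inactive.
Required activator NerB is absent, so *temS* is not transcribed.
So TemS is not produced.
With repressor JalF bound, *holE* is not transcribed.
So HolE is not produced.
Mevalonate is absent, so OrvC is active.
No repressor is bound and SovY and OrvC are active, so *kosJ* is transcribed.

ON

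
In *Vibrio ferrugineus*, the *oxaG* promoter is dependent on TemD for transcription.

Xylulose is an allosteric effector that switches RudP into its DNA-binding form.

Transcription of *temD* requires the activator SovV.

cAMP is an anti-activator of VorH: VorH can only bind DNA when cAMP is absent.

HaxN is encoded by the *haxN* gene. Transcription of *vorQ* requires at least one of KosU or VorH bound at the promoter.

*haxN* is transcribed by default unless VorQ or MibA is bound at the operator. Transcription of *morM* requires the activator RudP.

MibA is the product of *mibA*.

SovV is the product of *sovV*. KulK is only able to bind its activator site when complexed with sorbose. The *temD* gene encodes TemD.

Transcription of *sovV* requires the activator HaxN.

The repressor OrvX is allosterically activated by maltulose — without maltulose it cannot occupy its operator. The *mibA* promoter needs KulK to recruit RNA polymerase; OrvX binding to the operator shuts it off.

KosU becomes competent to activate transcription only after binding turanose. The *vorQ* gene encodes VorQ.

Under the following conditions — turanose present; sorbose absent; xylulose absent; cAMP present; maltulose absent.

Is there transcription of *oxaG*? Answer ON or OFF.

OFF

Turanose is present, so KosU is active.
cAMP is present, so VorH is inactive.
Activator KosU is present, so *vorQ* is transcribed.
So VorQ is produced and active.
Sorbose is absent, so KulK is inactive.
Maltulose is absent, so OrvX is inactive.
Required activator KulK is absent, so *mibA* is not transcribed.
So MibA is not produced.
With repressor VorQ bound, *haxN* is not transcribed.
So HaxN is not produced.
Required activator HaxN is absent, so *sovV* is not transcribed.
So SovV is not produced.
Required activator SovV is absent, so *temD* is not transcribed.
So TemD is not produced.
Required activator TemD is absent, so *oxaG* is not transcribed.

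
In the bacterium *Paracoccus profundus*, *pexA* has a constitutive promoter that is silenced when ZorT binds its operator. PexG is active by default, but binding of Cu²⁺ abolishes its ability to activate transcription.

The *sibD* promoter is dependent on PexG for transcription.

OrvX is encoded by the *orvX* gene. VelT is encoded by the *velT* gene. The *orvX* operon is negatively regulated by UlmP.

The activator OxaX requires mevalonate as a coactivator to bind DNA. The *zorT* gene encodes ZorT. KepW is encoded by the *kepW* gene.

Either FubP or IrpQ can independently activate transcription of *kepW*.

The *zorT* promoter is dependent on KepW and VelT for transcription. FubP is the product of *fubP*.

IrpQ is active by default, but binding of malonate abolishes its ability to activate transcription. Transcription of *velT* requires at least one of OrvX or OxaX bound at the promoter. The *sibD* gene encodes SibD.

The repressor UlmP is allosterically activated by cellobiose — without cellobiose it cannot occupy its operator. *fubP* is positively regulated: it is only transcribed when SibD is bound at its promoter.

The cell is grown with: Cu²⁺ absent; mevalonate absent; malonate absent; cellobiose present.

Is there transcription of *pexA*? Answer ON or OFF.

ON

Cu²⁺ is absent, so PexG is active.
No repressor is bound and PexG is active, so *sibD* is transcribed.
So SibD is produced and active.
No repressor is bound and SibD is active, so *fubP* is transcribed.
So FubP is produced and active.
Malonate is absent, so IrpQ is active.
Activator FubP is present, so *kepW* is transcribed.
So KepW is produced and active.
Cellobiose is present, so UlmP is active.
With repressor UlmP bound, *orvX* is not transcribed.
So OrvX is not produced.
Mevalonate is absent, so OxaX is inactive.
No activator is available at the *velT* promoter, so *velT* is not transcribed.
So VelT is not produced.
Required activator VelT is absent, so *zorT* is not transcribed.
So ZorT is not produced.
With no repressor bound, *pexA* is transcribed.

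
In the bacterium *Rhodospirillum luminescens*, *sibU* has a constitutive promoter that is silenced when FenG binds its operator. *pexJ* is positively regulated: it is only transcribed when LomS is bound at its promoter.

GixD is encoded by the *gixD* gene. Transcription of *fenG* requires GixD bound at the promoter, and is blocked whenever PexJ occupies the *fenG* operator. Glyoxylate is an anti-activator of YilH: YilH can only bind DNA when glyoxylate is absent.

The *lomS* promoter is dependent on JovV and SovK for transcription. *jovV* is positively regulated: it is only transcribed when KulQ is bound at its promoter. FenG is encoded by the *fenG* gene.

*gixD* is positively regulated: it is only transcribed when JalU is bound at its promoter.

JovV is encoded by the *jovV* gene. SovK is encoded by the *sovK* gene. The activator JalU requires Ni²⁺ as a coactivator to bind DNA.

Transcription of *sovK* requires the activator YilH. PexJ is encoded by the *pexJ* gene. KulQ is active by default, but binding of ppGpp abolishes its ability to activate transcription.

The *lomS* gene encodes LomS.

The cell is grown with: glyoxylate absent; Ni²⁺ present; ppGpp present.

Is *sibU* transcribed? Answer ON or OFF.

OFF

ppGpp is present, so KulQ is inactive.
Required activator KulQ is absent, so *jovV* is not transcribed.
So JovV is not produced.
Glyoxylate is absent, so YilH is active.
No repressor is bound and YilH is active, so *sovK* is transcribed.
So SovK is produced and active.
Required activator JovV is absent, so *lomS* is not transcribed.
So LomS is not produced.
Required activator LomS is absent, so *pexJ* is not transcribed.
So PexJ is not produced.
Ni²⁺ is present, so JalU is active.
No repressor is bound and JalU is active, so *gixD* is transcribed.
So GixD is produced and active.
No repressor is bound and GixD is active, so *fenG* is transcribed.
So FenG is produced and active.
With repressor FenG bound, *sibU* is not transcribed.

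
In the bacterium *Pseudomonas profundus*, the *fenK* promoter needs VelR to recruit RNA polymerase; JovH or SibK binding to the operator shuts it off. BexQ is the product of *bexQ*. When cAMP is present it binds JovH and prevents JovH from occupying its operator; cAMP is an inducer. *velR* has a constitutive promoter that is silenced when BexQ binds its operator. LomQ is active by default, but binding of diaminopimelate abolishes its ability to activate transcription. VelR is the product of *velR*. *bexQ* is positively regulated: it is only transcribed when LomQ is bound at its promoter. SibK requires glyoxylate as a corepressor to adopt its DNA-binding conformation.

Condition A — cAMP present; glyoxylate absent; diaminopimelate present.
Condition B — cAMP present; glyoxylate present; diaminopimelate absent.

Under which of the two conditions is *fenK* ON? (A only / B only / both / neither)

Condition A:
cAMP is present, so JovH is inactive.
Glyoxylate is absent, so SibK is inactive.
Diaminopimelate is present, so LomQ is inactive.
Required activator LomQ is absent, so *bexQ* is not transcribed.
So BexQ is not produced.
With no repressor bound, *velR* is transcribed.
So VelR is produced and active.
No repressor is bound and VelR is active, so *fenK* is transcribed.
→ *fenK* is ON in A.
Condition B:
cAMP is present, so JovH is inactive.
Glyoxylate is present, so SibK is active.
Diaminopimelate is absent, so LomQ is active.
No repressor is bound and LomQ is active, so *bexQ* is transcribed.
So BexQ is produced and active.
With repressor BexQ bound, *velR* is not transcribed.
So VelR is not produced.
With repressor SibK bound, *fenK* is not transcribed.
→ *fenK* is OFF in B.

A only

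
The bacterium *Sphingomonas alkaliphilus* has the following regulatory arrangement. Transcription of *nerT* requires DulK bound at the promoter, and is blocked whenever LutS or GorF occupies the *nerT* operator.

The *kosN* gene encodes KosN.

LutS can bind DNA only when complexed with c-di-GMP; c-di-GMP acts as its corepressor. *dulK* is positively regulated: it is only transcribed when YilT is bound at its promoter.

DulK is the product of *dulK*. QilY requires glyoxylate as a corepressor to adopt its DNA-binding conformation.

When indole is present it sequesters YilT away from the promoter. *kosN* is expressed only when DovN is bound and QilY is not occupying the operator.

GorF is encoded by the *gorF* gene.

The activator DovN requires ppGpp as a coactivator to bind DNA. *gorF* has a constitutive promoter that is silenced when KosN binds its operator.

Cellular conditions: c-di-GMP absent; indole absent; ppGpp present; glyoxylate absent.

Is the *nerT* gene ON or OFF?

Indole is absent, so YilT is active.
No repressor is bound and YilT is active, so *dulK* is transcribed.
So DulK is produced and active.
c-di-GMP is absent, so LutS is inactive.
ppGpp is present, so DovN is active.
Glyoxylate is absent, so QilY is inactive.
No repressor is bound and DovN is active, so *kosN* is transcribed.
So KosN is produced and active.
With repressor KosN bound, *gorF* is not transcribed.
So GorF is not produced.
No repressor is bound and DulK is active, so *nerT* is transcribed.

ON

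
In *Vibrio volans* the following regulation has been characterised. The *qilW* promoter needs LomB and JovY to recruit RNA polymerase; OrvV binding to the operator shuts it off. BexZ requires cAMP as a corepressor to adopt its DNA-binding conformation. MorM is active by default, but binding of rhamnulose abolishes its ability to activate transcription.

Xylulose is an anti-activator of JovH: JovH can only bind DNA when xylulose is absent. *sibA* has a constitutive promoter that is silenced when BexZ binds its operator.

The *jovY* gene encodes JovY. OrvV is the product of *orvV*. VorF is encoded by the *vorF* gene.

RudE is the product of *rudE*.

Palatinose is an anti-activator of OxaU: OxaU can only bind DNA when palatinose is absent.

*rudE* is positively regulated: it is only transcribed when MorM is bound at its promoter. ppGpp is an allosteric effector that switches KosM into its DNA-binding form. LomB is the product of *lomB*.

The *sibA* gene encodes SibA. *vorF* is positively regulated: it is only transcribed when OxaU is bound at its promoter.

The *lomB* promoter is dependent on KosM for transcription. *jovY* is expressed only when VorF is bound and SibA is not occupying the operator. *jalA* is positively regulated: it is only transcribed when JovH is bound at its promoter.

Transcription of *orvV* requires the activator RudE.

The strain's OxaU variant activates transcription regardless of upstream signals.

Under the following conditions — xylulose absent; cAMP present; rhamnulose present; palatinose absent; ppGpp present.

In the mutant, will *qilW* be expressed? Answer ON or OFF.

ON

ppGpp is present, so KosM is active.
No repressor is bound and KosM is active, so *lomB* is transcribed.
So LomB is produced and active.
Rhamnulose is present, so MorM is inactive.
Required activator MorM is absent, so *rudE* is not transcribed.
So RudE is not produced.
Required activator RudE is absent, so *orvV* is not transcribed.
So OrvV is not produced.
OxaU is constitutively active in this strain.
No repressor is bound and OxaU is active, so *vorF* is transcribed.
So VorF is produced and active.
cAMP is present, so BexZ is active.
With repressor BexZ bound, *sibA* is not transcribed.
So SibA is not produced.
No repressor is bound and VorF is active, so *jovY* is transcribed.
So JovY is produced and active.
No repressor is bound and LomB and JovY are active, so *qilW* is transcribed.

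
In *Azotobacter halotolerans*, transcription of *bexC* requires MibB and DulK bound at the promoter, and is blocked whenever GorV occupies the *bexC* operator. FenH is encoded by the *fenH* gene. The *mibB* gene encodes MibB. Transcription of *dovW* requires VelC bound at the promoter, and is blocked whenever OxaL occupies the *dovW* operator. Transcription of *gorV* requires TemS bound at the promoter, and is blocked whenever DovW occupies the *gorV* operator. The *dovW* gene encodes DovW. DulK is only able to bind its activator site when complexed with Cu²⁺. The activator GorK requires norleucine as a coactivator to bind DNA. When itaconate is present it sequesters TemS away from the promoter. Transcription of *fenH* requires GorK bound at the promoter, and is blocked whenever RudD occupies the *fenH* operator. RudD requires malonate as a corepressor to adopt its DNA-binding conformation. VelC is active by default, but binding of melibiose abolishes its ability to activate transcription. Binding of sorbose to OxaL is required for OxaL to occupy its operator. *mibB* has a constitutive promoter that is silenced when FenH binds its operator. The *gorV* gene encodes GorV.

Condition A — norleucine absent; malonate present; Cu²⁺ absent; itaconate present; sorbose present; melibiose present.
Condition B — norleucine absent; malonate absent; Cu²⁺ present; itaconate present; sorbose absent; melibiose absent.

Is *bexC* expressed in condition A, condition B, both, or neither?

Condition A:
Norleucine is absent, so GorK is inactive.
Malonate is present, so RudD is active.
With repressor RudD bound, *fenH* is not transcribed.
So FenH is not produced.
With no repressor bound, *mibB* is transcribed.
So MibB is produced and active.
Cu²⁺ is absent, so DulK is inactive.
Itaconate is present, so TemS is inactive.
Sorbose is present, so OxaL is active.
Melibiose is present, so VelC is inactive.
With repressor OxaL bound, *dovW* is not transcribed.
So DovW is not produced.
Required activator TemS is absent, so *gorV* is not transcribed.
So GorV is not produced.
Required activator DulK is absent, so *bexC* is not transcribed.
→ *bexC* is OFF in A.
Condition B:
Norleucine is absent, so GorK is inactive.
Malonate is absent, so RudD is inactive.
Required activator GorK is absent, so *fenH* is not transcribed.
So FenH is not produced.
With no repressor bound, *mibB* is transcribed.
So MibB is produced and active.
Cu²⁺ is present, so DulK is active.
Itaconate is present, so TemS is inactive.
Sorbose is absent, so OxaL is inactive.
Melibiose is absent, so VelC is active.
No repressor is bound and VelC is active, so *dovW* is transcribed.
So DovW is produced and active.
With repressor DovW bound, *gorV* is not transcribed.
So GorV is not produced.
No repressor is bound and MibB and DulK are active, so *bexC* is transcribed.
→ *bexC* is ON in B.

B only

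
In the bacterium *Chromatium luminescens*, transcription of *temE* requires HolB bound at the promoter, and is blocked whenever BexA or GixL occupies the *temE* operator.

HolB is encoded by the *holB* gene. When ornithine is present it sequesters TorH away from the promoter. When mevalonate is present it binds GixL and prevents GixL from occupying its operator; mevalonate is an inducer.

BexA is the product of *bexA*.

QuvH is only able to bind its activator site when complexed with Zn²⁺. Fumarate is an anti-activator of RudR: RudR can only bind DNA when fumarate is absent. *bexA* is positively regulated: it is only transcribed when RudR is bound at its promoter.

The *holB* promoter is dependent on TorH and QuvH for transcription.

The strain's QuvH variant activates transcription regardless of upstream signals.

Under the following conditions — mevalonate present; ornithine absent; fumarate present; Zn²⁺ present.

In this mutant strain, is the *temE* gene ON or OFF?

ON

Ornithine is absent, so TorH is active.
QuvH is constitutively active in this strain.
No repressor is bound and TorH and QuvH are active, so *holB* is transcribed.
So HolB is produced and active.
Fumarate is present, so RudR is inactive.
Required activator RudR is absent, so *bexA* is not transcribed.
So BexA is not produced.
Mevalonate is present, so GixL is inactive.
No repressor is bound and HolB is active, so *temE* is transcribed.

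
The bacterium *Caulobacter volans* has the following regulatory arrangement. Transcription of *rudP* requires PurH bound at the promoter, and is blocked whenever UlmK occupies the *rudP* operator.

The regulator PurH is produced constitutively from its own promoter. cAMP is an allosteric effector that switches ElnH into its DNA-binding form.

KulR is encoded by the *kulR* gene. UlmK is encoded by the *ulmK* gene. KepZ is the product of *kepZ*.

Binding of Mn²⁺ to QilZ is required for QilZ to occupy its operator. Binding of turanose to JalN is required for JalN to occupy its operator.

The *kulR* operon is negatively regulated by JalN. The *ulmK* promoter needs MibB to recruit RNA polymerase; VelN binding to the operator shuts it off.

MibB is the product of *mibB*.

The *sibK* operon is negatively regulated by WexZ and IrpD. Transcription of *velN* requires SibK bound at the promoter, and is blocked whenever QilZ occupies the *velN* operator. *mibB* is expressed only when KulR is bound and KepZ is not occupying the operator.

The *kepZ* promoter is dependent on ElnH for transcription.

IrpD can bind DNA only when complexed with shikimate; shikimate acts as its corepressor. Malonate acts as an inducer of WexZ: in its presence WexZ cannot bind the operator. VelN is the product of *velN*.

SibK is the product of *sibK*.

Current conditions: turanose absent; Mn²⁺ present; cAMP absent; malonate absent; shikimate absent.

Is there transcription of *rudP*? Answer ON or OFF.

OFF

Mn²⁺ is present, so QilZ is active.
Malonate is absent, so WexZ is active.
Shikimate is absent, so IrpD is inactive.
With repressor WexZ bound, *sibK* is not transcribed.
So SibK is not produced.
With repressor QilZ bound, *velN* is not transcribed.
So VelN is not produced.
cAMP is absent, so ElnH is inactive.
Required activator ElnH is absent, so *kepZ* is not transcribed.
So KepZ is not produced.
Turanose is absent, so JalN is inactive.
With no repressor bound, *kulR* is transcribed.
So KulR is produced and active.
No repressor is bound and KulR is active, so *mibB* is transcribed.
So MibB is produced and active.
No repressor is bound and MibB is active, so *ulmK* is transcribed.
So UlmK is produced and active.
PurH is produced constitutively and is active.
With repressor UlmK bound, *rudP* is not transcribed.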